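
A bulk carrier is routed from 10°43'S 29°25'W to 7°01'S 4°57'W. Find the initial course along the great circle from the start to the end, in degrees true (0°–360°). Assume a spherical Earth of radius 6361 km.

83.3°

N = sin Δλ·cos φ₂ = +0.4111;  D = cos φ₁ sin φ₂ − sin φ₁ cos φ₂ cos Δλ = +0.0480
initial course = atan2(N, D) = 83.35°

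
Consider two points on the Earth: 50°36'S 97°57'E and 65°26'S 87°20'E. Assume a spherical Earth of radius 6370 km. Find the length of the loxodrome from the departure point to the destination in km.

1760 km

Rhumb course C = atan2(Δλ, Δψ) with Δψ = ln[tan(π/4+φ₂/2)/tan(π/4+φ₁/2)] = -0.4974, Δλ = -0.1853 → C = 200.43°
d = R·|Δφ| / |cos C| = 6370·0.25889 / 0.93709 = 1760 km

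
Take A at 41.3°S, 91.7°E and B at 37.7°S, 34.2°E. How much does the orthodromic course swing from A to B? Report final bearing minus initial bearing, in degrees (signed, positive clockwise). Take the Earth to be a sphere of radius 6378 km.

At departure: θ₁ = atan2(sin Δλ cos φ₂, cos φ₁ sin φ₂ − sin φ₁ cos φ₂ cos Δλ) = 255.00°
At arrival: θ₂ = atan2(sin Δλ cos φ₁, −cos φ₂ sin φ₁ + sin φ₂ cos φ₁ cos Δλ) = 293.49°
Δθ = θ₂ − θ₁ = +38.5°

+38.5°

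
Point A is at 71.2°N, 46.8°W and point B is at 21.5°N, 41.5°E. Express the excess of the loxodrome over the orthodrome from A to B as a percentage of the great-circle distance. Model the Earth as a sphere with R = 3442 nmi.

6.3%

Great circle: σ = 1.2070 rad → d_gc = Rσ = 4154.4 nmi
Rhumb: Δφ = -0.8674, Δλ = +1.5411, Δψ = -1.4141, q = Δφ/Δψ = 0.6134 → d_rh = R√(Δφ²+q²Δλ²) = 4416.1 nmi
Excess = (4416.1 − 4154.4) / 4154.4 = 261.7 / 4154.4 = 6.30% ≈ 6.3%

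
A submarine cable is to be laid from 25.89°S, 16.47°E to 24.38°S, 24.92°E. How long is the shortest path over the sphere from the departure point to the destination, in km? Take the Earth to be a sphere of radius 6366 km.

Haversine: a = sin²(Δφ/2)+cos φ₁ cos φ₂ sin²(Δλ/2) = 0.00462;  σ = 2·atan2(√a,√(1−a))
σ = 7.796° → d = Rσ = 6366·0.13606 = 866 km

866 km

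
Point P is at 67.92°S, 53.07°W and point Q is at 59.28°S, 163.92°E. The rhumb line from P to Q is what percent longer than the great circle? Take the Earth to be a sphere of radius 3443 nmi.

Great circle: σ = 0.8721 rad → d_gc = Rσ = 3002.5 nmi
Rhumb: Δφ = +0.1508, Δλ = -2.4960, Δψ = +0.3421, q = Δφ/Δψ = 0.4408 → d_rh = R√(Δφ²+q²Δλ²) = 3823.2 nmi
Excess = (3823.2 − 3002.5) / 3002.5 = 820.7 / 3002.5 = 27.33% ≈ 27.3%

27.3%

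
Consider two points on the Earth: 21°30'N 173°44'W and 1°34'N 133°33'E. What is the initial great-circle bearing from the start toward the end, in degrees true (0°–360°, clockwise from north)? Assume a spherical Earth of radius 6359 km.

N = sin Δλ·cos φ₂ = -0.7954;  D = cos φ₁ sin φ₂ − sin φ₁ cos φ₂ cos Δλ = -0.1965
initial course = atan2(N, D) = 256.12°

256.1°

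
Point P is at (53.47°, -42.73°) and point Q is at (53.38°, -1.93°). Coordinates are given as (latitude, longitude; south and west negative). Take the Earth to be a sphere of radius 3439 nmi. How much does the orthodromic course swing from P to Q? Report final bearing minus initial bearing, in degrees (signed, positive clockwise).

Initial bearing θ₁ = atan2(sin Δλ cos φ₂, cos φ₁ sin φ₂ − sin φ₁ cos φ₂ cos Δλ) = 73.57°
Final bearing θ₂ = (initial bearing from the destination back to the start) + 180° = 106.83°
Δθ = θ₂ − θ₁ = +33.3°

+33.3°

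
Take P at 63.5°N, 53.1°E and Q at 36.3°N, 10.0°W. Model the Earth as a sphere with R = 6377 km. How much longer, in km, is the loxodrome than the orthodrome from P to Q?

Great circle: cos σ = sin φ₁ sin φ₂ + cos φ₁ cos φ₂ cos Δλ,  σ = 0.8058 rad → d_gc = 5138.8 km
Rhumb line: Δψ = -0.7654, q = Δφ/Δψ = 0.6202, d_rh = R√(Δφ²+q²Δλ²) = 5304.5 km
Excess = 5304.5 − 5138.8 = 165.7 ≈ 166 km

166 km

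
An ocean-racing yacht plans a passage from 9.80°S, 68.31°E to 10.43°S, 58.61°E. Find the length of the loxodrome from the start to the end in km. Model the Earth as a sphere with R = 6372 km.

Δψ = ln[tan(π/4+φ₂/2)/tan(π/4+φ₁/2)] = -0.0112;  Δφ = -0.0110 rad,  Δλ = -0.1693 rad
q = Δφ/Δψ = 0.9845
d = R·√(Δφ² + q²Δλ²) = 6372·0.16703 = 1064 km

1064 km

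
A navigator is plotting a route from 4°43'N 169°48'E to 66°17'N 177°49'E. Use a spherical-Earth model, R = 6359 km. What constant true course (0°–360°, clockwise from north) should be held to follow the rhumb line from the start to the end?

5.4°

Δψ = ln[tan(π/4+φ₂/2)/tan(π/4+φ₁/2)] = +1.4784
Δλ = +0.1399 rad (taken the short way round)
course = atan2(Δλ, Δψ) = 5.41°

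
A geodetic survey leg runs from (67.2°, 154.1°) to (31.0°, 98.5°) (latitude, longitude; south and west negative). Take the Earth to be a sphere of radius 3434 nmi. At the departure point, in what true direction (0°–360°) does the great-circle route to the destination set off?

N = sin Δλ·cos φ₂ = -0.7073;  D = cos φ₁ sin φ₂ − sin φ₁ cos φ₂ cos Δλ = -0.2468
initial course = atan2(N, D) = 250.76°

250.8°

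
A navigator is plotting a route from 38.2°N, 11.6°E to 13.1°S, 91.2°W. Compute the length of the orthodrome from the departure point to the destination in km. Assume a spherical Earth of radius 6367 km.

Haversine: a = sin²(Δφ/2)+cos φ₁ cos φ₂ sin²(Δλ/2) = 0.65487;  σ = 2·atan2(√a,√(1−a))
σ = 108.043° → d = Rσ = 6367·1.88571 = 12006 km

12006 km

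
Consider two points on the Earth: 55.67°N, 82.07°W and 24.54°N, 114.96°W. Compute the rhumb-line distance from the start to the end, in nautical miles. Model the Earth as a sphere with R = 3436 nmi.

2371 nmi

Rhumb course C = atan2(Δλ, Δψ) with Δψ = ln[tan(π/4+φ₂/2)/tan(π/4+φ₁/2)] = -0.7328, Δλ = -0.5740 → C = 218.07°
d = R·|Δφ| / |cos C| = 3436·0.54332 / 0.78721 = 2371 nmi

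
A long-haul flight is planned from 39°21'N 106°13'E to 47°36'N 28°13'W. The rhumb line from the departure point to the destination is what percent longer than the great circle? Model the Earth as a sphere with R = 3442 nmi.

16.2%

Great circle: σ = 1.4674 rad → d_gc = Rσ = 5050.9 nmi
Rhumb: Δφ = +0.1440, Δλ = -2.3463, Δψ = +0.1989, q = Δφ/Δψ = 0.7239 → d_rh = R√(Δφ²+q²Δλ²) = 5867.3 nmi
Excess = (5867.3 − 5050.9) / 5050.9 = 816.4 / 5050.9 = 16.16% ≈ 16.2%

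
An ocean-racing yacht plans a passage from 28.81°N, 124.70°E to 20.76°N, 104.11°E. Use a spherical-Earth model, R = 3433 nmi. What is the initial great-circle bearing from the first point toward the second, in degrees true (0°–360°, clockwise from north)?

251.3°

N = sin Δλ·cos φ₂ = -0.3288;  D = cos φ₁ sin φ₂ − sin φ₁ cos φ₂ cos Δλ = -0.1113
initial course = atan2(N, D) = 251.31°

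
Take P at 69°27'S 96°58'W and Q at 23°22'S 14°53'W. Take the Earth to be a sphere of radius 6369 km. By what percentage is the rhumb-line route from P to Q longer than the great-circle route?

Great circle: σ = 1.1420 rad → d_gc = Rσ = 7273.5 km
Rhumb: Δφ = +0.8043, Δλ = +1.4326, Δψ = +1.2881, q = Δφ/Δψ = 0.6244 → d_rh = R√(Δφ²+q²Δλ²) = 7661.7 km
Excess = (7661.7 − 7273.5) / 7273.5 = 388.2 / 7273.5 = 5.34% ≈ 5.3%

5.3%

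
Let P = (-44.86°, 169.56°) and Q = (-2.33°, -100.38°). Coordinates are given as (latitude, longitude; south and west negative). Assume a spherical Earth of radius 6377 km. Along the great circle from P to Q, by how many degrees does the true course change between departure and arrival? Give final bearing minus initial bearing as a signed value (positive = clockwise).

-46.5°

At departure: θ₁ = atan2(sin Δλ cos φ₂, cos φ₁ sin φ₂ − sin φ₁ cos φ₂ cos Δλ) = 91.69°
At arrival: θ₂ = atan2(sin Δλ cos φ₁, −cos φ₂ sin φ₁ + sin φ₂ cos φ₁ cos Δλ) = 45.16°
Δθ = θ₂ − θ₁ = -46.5°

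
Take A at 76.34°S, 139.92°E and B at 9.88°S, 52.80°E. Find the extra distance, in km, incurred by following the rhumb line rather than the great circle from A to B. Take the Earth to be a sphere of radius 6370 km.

508 km

Great circle: cos σ = sin φ₁ sin φ₂ + cos φ₁ cos φ₂ cos Δλ,  σ = 1.3914 rad → d_gc = 8863.3 km
Rhumb line: Δψ = +1.9489, q = Δφ/Δψ = 0.5952, d_rh = R√(Δφ²+q²Δλ²) = 9371.7 km
Excess = 9371.7 − 8863.3 = 508.4 ≈ 508 km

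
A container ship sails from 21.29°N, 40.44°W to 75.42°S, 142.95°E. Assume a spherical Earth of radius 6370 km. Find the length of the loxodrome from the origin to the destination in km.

17338 km

Δψ = ln[tan(π/4+φ₂/2)/tan(π/4+φ₁/2)] = -2.4367;  Δφ = -1.6879 rad,  Δλ = -3.0824 rad
q = Δφ/Δψ = 0.6927
d = R·√(Δφ² + q²Δλ²) = 6370·2.72176 = 17338 km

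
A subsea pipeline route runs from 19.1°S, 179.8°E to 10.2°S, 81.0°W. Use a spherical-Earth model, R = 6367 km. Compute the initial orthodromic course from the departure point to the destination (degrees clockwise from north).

θ = atan2( sin Δλ·cos φ₂ ,  cos φ₁ sin φ₂ − sin φ₁ cos φ₂ cos Δλ )
  = atan2(+0.9715, -0.2188) = 102.69°

102.7°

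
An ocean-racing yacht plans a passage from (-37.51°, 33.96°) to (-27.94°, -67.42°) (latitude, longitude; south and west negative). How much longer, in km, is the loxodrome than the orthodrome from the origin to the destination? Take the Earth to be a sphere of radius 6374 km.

456 km

Great circle: cos σ = sin φ₁ sin φ₂ + cos φ₁ cos φ₂ cos Δλ,  σ = 1.4232 rad → d_gc = 9071.7 km
Rhumb line: Δψ = +0.1990, q = Δφ/Δψ = 0.8395, d_rh = R√(Δφ²+q²Δλ²) = 9527.6 km
Excess = 9527.6 − 9071.7 = 455.9 ≈ 456 km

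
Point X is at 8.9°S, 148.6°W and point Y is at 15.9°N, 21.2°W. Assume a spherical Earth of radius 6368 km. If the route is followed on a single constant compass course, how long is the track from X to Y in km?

Rhumb course C = atan2(Δλ, Δψ) with Δψ = ln[tan(π/4+φ₂/2)/tan(π/4+φ₁/2)] = +0.4371, Δλ = +2.2235 → C = 78.88°
d = R·|Δφ| / |cos C| = 6368·0.43284 / 0.19289 = 14290 km

14290 km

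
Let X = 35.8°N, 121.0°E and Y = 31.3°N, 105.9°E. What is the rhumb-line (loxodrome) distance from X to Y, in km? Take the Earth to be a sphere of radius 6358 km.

1482 km

Δψ = ln[tan(π/4+φ₂/2)/tan(π/4+φ₁/2)] = -0.0943;  Δφ = -0.0785 rad,  Δλ = -0.2635 rad
q = Δφ/Δψ = 0.8330
d = R·√(Δφ² + q²Δλ²) = 6358·0.23316 = 1482 km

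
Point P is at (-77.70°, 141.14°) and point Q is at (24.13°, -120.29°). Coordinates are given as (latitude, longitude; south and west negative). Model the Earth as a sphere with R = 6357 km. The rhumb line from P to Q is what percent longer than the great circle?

5.1%

Great circle: σ = 2.0135 rad → d_gc = Rσ = 12799.9 km
Rhumb: Δφ = +1.7773, Δλ = +1.7204, Δψ = +2.6621, q = Δφ/Δψ = 0.6676 → d_rh = R√(Δφ²+q²Δλ²) = 13452.0 km
Excess = (13452.0 − 12799.9) / 12799.9 = 652.1 / 12799.9 = 5.09% ≈ 5.1%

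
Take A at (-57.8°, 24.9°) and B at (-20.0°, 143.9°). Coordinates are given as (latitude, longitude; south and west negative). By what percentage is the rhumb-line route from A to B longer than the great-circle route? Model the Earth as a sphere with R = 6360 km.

10.3%

Great circle: σ = 1.5241 rad → d_gc = Rσ = 9693.5 km
Rhumb: Δφ = +0.6597, Δλ = +2.0769, Δψ = +0.8862, q = Δφ/Δψ = 0.7444 → d_rh = R√(Δφ²+q²Δλ²) = 10691.4 km
Excess = (10691.4 − 9693.5) / 9693.5 = 997.9 / 9693.5 = 10.29% ≈ 10.3%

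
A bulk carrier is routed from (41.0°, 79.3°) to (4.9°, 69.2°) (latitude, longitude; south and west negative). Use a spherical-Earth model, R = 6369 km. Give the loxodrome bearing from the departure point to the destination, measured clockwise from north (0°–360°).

194.1°

Meridional parts: M(φ₁)=+0.7859, M(φ₂)=+0.0856 → ΔM = -0.7002;  Δλ = -0.1763 rad
tan C = Δλ / ΔM = +0.2517 → C = 194.13°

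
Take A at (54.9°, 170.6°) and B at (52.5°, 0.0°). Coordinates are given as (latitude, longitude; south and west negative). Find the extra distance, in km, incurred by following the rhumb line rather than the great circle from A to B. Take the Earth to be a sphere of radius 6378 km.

3192 km

Great circle: cos σ = sin φ₁ sin φ₂ + cos φ₁ cos φ₂ cos Δλ,  σ = 1.2622 rad → d_gc = 8050.2 km
Rhumb line: Δψ = -0.0708, q = Δφ/Δψ = 0.5918, d_rh = R√(Δφ²+q²Δλ²) = 11242.0 km
Excess = 11242.0 − 8050.2 = 3191.8 ≈ 3192 km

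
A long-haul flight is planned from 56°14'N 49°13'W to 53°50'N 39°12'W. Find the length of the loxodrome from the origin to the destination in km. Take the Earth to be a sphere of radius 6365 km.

Δψ = ln[tan(π/4+φ₂/2)/tan(π/4+φ₁/2)] = -0.0731;  Δφ = -0.0419 rad,  Δλ = +0.1748 rad
q = Δφ/Δψ = 0.5729
d = R·√(Δφ² + q²Δλ²) = 6365·0.10856 = 691 km

691 km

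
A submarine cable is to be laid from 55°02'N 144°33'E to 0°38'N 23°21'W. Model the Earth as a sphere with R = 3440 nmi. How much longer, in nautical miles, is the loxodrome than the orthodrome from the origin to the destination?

Great circle: cos σ = sin φ₁ sin φ₂ + cos φ₁ cos φ₂ cos Δλ,  σ = 2.1547 rad → d_gc = 7412.1 nmi
Rhumb line: Δψ = -1.1442, q = Δφ/Δψ = 0.8298, d_rh = R√(Δφ²+q²Δλ²) = 8980.0 nmi
Excess = 8980.0 − 7412.1 = 1567.9 ≈ 1568 nmi

1568 nmi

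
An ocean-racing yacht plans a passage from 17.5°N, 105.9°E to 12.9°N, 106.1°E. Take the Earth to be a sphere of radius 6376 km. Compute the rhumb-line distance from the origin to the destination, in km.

512 km

Δψ = ln[tan(π/4+φ₂/2)/tan(π/4+φ₁/2)] = -0.0832;  Δφ = -0.0803 rad,  Δλ = +0.0035 rad
q = Δφ/Δψ = 0.9647
d = R·√(Δφ² + q²Δλ²) = 6376·0.08036 = 512 km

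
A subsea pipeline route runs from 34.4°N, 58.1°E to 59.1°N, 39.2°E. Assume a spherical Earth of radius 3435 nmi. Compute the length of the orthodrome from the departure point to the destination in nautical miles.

cos σ = sin φ₁ sin φ₂ + cos φ₁ cos φ₂ cos Δλ
      = sin(34.40°)sin(59.10°) + cos(34.40°)cos(59.10°)cos(-18.90°) = 0.8857
σ = 27.667° → d = Rσ = 3435·0.48288 = 1659 nmi

1659 nmi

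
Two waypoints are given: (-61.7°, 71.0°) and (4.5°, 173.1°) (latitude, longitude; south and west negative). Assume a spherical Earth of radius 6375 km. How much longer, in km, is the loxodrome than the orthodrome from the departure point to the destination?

Great circle: cos σ = sin φ₁ sin φ₂ + cos φ₁ cos φ₂ cos Δλ,  σ = 1.7398 rad → d_gc = 11090.9 km
Rhumb line: Δψ = +1.4565, q = Δφ/Δψ = 0.7933, d_rh = R√(Δφ²+q²Δλ²) = 11638.9 km
Excess = 11638.9 − 11090.9 = 548.0 ≈ 548 km

548 km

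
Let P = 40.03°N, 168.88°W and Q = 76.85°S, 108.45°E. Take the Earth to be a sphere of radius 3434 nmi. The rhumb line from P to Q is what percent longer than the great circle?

Great circle: σ = 2.2194 rad → d_gc = Rσ = 7621.5 nmi
Rhumb: Δφ = -2.0399, Δλ = -1.4429, Δψ = -2.9241, q = Δφ/Δψ = 0.6976 → d_rh = R√(Δφ²+q²Δλ²) = 7811.5 nmi
Excess = (7811.5 − 7621.5) / 7621.5 = 190.0 / 7621.5 = 2.49% ≈ 2.5%

2.5%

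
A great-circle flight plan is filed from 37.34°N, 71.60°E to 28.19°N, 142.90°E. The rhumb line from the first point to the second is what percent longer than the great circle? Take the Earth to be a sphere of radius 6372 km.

2.2%

Great circle: σ = 1.0342 rad → d_gc = Rσ = 6590.0 km
Rhumb: Δφ = -0.1597, Δλ = +1.2444, Δψ = -0.1903, q = Δφ/Δψ = 0.8393 → d_rh = R√(Δφ²+q²Δλ²) = 6732.2 km
Excess = (6732.2 − 6590.0) / 6590.0 = 142.2 / 6590.0 = 2.16% ≈ 2.2%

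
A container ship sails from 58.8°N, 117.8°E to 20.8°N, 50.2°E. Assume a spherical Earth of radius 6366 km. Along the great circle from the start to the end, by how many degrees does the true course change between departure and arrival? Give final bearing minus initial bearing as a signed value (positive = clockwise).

Initial bearing θ₁ = atan2(sin Δλ cos φ₂, cos φ₁ sin φ₂ − sin φ₁ cos φ₂ cos Δλ) = 262.05°
Final bearing θ₂ = (initial bearing from the destination back to the start) + 180° = 213.29°
Δθ = θ₂ − θ₁ = -48.8°

-48.8°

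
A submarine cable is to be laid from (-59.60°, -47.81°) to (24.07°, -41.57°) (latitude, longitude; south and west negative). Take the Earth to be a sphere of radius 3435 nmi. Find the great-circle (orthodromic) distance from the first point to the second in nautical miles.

5026 nmi

Haversine: a = sin²(Δφ/2)+cos φ₁ cos φ₂ sin²(Δλ/2) = 0.44624;  σ = 2·atan2(√a,√(1−a))
σ = 83.828° → d = Rσ = 3435·1.46307 = 5026 nmi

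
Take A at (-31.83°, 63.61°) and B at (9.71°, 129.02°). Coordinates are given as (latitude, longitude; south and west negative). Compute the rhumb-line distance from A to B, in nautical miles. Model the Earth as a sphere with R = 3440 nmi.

4514 nmi

Δψ = ln[tan(π/4+φ₂/2)/tan(π/4+φ₁/2)] = +0.7568;  Δφ = +0.7250 rad,  Δλ = +1.1416 rad
q = Δφ/Δψ = 0.9580
d = R·√(Δφ² + q²Δλ²) = 3440·1.31212 = 4514 nmi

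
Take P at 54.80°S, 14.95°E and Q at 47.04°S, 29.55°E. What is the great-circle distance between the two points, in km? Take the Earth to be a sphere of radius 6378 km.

Haversine: a = sin²(Δφ/2)+cos φ₁ cos φ₂ sin²(Δλ/2) = 0.01092;  σ = 2·atan2(√a,√(1−a))
σ = 11.997° → d = Rσ = 6378·0.20939 = 1336 km

1336 km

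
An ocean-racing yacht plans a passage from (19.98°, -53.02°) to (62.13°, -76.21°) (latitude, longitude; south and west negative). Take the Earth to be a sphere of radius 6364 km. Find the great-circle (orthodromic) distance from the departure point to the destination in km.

5009 km

cos σ = sin φ₁ sin φ₂ + cos φ₁ cos φ₂ cos Δλ
      = sin(19.98°)sin(62.13°) + cos(19.98°)cos(62.13°)cos(-23.19°) = 0.7059
σ = 45.098° → d = Rσ = 6364·0.78711 = 5009 km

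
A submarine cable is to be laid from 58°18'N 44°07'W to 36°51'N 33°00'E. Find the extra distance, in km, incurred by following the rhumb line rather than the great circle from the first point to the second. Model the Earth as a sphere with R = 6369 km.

Great circle: cos σ = sin φ₁ sin φ₂ + cos φ₁ cos φ₂ cos Δλ,  σ = 0.9223 rad → d_gc = 5874.0 km
Rhumb line: Δψ = -0.5664, q = Δφ/Δψ = 0.6610, d_rh = R√(Δφ²+q²Δλ²) = 6147.6 km
Excess = 6147.6 − 5874.0 = 273.6 ≈ 274 km

274 km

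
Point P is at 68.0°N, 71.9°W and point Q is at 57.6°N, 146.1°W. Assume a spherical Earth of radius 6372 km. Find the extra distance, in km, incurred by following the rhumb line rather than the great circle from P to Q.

Great circle: cos σ = sin φ₁ sin φ₂ + cos φ₁ cos φ₂ cos Δλ,  σ = 0.5781 rad → d_gc = 3683.7 km
Rhumb line: Δψ = -0.4019, q = Δφ/Δψ = 0.4517, d_rh = R√(Δφ²+q²Δλ²) = 3902.4 km
Excess = 3902.4 − 3683.7 = 218.7 ≈ 219 km

219 km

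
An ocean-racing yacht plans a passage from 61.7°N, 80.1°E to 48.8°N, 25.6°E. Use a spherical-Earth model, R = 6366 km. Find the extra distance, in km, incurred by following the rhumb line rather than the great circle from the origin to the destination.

96 km

Great circle: cos σ = sin φ₁ sin φ₂ + cos φ₁ cos φ₂ cos Δλ,  σ = 0.5664 rad → d_gc = 3605.9 km
Rhumb line: Δψ = -0.3994, q = Δφ/Δψ = 0.5637, d_rh = R√(Δφ²+q²Δλ²) = 3702.3 km
Excess = 3702.3 − 3605.9 = 96.4 ≈ 96 km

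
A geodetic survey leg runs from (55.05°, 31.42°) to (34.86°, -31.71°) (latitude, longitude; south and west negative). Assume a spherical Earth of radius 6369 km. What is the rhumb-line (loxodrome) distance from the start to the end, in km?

Rhumb course C = atan2(Δλ, Δψ) with Δψ = ln[tan(π/4+φ₂/2)/tan(π/4+φ₁/2)] = -0.5059, Δλ = -1.1018 → C = 245.34°
d = R·|Δφ| / |cos C| = 6369·0.35238 / 0.41727 = 5379 km

5379 km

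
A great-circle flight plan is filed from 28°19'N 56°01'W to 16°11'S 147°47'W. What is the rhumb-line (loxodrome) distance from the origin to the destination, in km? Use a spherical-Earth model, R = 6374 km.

11057 km

Δψ = ln[tan(π/4+φ₂/2)/tan(π/4+φ₁/2)] = -0.8019;  Δφ = -0.7767 rad,  Δλ = -1.6016 rad
q = Δφ/Δψ = 0.9685
d = R·√(Δφ² + q²Δλ²) = 6374·1.73473 = 11057 km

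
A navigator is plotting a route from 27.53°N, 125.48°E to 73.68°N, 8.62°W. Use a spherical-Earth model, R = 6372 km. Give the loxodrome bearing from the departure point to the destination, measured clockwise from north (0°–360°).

301.6°

Δψ = ln[tan(π/4+φ₂/2)/tan(π/4+φ₁/2)] = +1.4421
Δλ = -2.3405 rad (taken the short way round)
course = atan2(Δλ, Δψ) = 301.64°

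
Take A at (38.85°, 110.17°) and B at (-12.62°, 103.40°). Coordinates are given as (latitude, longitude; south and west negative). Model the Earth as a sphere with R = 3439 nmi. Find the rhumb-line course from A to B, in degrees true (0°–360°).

Δψ = ln[tan(π/4+φ₂/2)/tan(π/4+φ₁/2)] = -0.9590
Δλ = -0.1182 rad (taken the short way round)
course = atan2(Δλ, Δψ) = 187.02°

187.0°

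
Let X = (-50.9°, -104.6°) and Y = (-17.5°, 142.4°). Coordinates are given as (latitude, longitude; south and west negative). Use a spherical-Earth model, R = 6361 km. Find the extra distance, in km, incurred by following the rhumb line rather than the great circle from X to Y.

Great circle: cos σ = sin φ₁ sin φ₂ + cos φ₁ cos φ₂ cos Δλ,  σ = 1.5725 rad → d_gc = 10002.4 km
Rhumb line: Δψ = +0.7251, q = Δφ/Δψ = 0.8040, d_rh = R√(Δφ²+q²Δλ²) = 10746.3 km
Excess = 10746.3 − 10002.4 = 743.9 ≈ 744 km

744 km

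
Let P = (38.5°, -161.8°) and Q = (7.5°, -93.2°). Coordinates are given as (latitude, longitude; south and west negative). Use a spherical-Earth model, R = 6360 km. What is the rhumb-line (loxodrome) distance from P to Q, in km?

7703 km

Rhumb course C = atan2(Δλ, Δψ) with Δψ = ln[tan(π/4+φ₂/2)/tan(π/4+φ₁/2)] = -0.5978, Δλ = +1.1973 → C = 116.53°
d = R·|Δφ| / |cos C| = 6360·0.54105 / 0.44672 = 7703 km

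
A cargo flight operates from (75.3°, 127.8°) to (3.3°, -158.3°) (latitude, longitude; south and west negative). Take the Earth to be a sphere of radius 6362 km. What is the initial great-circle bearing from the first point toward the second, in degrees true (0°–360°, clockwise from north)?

θ = atan2( sin Δλ·cos φ₂ ,  cos φ₁ sin φ₂ − sin φ₁ cos φ₂ cos Δλ )
  = atan2(+0.9592, -0.2532) = 104.79°

104.8°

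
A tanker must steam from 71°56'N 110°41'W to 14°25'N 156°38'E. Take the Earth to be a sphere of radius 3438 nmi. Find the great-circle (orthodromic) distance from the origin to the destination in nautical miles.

Haversine: a = sin²(Δφ/2)+cos φ₁ cos φ₂ sin²(Δλ/2) = 0.38868;  σ = 2·atan2(√a,√(1−a))
σ = 77.136° → d = Rσ = 3438·1.34628 = 4629 nmi

4629 nmi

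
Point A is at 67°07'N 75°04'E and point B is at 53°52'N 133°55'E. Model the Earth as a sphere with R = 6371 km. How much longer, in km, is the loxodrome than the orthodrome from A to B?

118 km

Great circle: cos σ = sin φ₁ sin φ₂ + cos φ₁ cos φ₂ cos Δλ,  σ = 0.5302 rad → d_gc = 3378.1 km
Rhumb line: Δψ = -0.4773, q = Δφ/Δψ = 0.4845, d_rh = R√(Δφ²+q²Δλ²) = 3496.0 km
Excess = 3496.0 − 3378.1 = 117.9 ≈ 118 km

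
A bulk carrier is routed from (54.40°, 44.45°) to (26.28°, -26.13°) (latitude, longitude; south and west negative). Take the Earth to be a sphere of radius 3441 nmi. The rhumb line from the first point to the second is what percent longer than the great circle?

3.0%

Great circle: σ = 1.0080 rad → d_gc = Rσ = 3468.5 nmi
Rhumb: Δφ = -0.4908, Δλ = -1.2319, Δψ = -0.6605, q = Δφ/Δψ = 0.7431 → d_rh = R√(Δφ²+q²Δλ²) = 3574.0 nmi
Excess = (3574.0 − 3468.5) / 3468.5 = 105.5 / 3468.5 = 3.04% ≈ 3.0%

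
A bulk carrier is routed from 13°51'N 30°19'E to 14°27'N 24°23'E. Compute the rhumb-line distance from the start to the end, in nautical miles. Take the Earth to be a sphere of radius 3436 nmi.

347 nmi

Δψ = ln[tan(π/4+φ₂/2)/tan(π/4+φ₁/2)] = +0.0108;  Δφ = +0.0105 rad,  Δλ = -0.1036 rad
q = Δφ/Δψ = 0.9697
d = R·√(Δφ² + q²Δλ²) = 3436·0.10096 = 347 nmi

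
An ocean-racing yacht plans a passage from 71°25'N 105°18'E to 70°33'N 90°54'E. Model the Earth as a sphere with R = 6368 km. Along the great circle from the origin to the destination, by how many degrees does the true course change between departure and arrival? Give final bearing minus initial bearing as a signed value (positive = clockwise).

-13.6°

At departure: θ₁ = atan2(sin Δλ cos φ₂, cos φ₁ sin φ₂ − sin φ₁ cos φ₂ cos Δλ) = 266.40°
At arrival: θ₂ = atan2(sin Δλ cos φ₁, −cos φ₂ sin φ₁ + sin φ₂ cos φ₁ cos Δλ) = 252.78°
Δθ = θ₂ − θ₁ = -13.6°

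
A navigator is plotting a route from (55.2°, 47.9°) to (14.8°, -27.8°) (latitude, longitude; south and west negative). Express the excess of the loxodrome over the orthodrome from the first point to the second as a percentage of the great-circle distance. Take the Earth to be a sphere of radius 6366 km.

Great circle: σ = 1.2174 rad → d_gc = Rσ = 7750.2 km
Rhumb: Δφ = -0.7051, Δλ = -1.3212, Δψ = -0.8991, q = Δφ/Δψ = 0.7842 → d_rh = R√(Δφ²+q²Δλ²) = 7978.6 km
Excess = (7978.6 − 7750.2) / 7750.2 = 228.4 / 7750.2 = 2.947% ≈ 2.9%

2.9%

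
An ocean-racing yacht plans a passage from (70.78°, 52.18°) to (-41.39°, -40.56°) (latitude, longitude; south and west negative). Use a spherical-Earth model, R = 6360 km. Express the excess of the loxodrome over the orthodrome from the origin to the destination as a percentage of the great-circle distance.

2.4%

Great circle: σ = 2.2603 rad → d_gc = Rσ = 14375.3 km
Rhumb: Δφ = -1.9577, Δλ = -1.6186, Δψ = -2.5709, q = Δφ/Δψ = 0.7615 → d_rh = R√(Δφ²+q²Δλ²) = 14713.4 km
Excess = (14713.4 − 14375.3) / 14375.3 = 338.1 / 14375.3 = 2.352% ≈ 2.4%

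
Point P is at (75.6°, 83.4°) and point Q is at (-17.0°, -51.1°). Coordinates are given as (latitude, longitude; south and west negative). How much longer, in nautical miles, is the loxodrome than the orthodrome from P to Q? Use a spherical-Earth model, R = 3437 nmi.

816 nmi

Great circle: cos σ = sin φ₁ sin φ₂ + cos φ₁ cos φ₂ cos Δλ,  σ = 2.0374 rad → d_gc = 7002.6 nmi
Rhumb line: Δψ = -2.3700, q = Δφ/Δψ = 0.6819, d_rh = R√(Δφ²+q²Δλ²) = 7818.4 nmi
Excess = 7818.4 − 7002.6 = 815.8 ≈ 816 nmi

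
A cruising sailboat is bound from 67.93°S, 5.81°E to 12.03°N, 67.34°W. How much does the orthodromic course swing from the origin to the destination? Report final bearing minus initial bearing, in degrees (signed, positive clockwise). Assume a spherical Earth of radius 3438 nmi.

Initial bearing θ₁ = atan2(sin Δλ cos φ₂, cos φ₁ sin φ₂ − sin φ₁ cos φ₂ cos Δλ) = 290.02°
Final bearing θ₂ = (initial bearing from the destination back to the start) + 180° = 338.84°
Δθ = θ₂ − θ₁ = +48.8°

+48.8°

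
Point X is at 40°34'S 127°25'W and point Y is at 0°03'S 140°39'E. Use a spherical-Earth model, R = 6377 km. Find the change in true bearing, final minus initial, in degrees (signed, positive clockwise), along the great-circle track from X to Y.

Initial bearing θ₁ = atan2(sin Δλ cos φ₂, cos φ₁ sin φ₂ − sin φ₁ cos φ₂ cos Δλ) = 268.70°
Final bearing θ₂ = (initial bearing from the destination back to the start) + 180° = 310.58°
Δθ = θ₂ − θ₁ = +41.9°

+41.9°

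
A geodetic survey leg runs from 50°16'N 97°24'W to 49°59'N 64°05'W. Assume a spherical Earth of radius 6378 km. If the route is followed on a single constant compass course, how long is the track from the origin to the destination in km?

Δψ = ln[tan(π/4+φ₂/2)/tan(π/4+φ₁/2)] = -0.0077;  Δφ = -0.0049 rad,  Δλ = +0.5815 rad
q = Δφ/Δψ = 0.6411
d = R·√(Δφ² + q²Δλ²) = 6378·0.37283 = 2378 km

2378 km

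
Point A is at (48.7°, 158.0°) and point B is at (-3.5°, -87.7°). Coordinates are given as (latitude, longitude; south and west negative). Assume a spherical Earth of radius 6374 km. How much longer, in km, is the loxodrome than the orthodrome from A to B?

Great circle: cos σ = sin φ₁ sin φ₂ + cos φ₁ cos φ₂ cos Δλ,  σ = 1.8933 rad → d_gc = 12068.0 km
Rhumb line: Δψ = -1.0370, q = Δφ/Δψ = 0.8786, d_rh = R√(Δφ²+q²Δλ²) = 12590.8 km
Excess = 12590.8 − 12068.0 = 522.8 ≈ 523 km

523 km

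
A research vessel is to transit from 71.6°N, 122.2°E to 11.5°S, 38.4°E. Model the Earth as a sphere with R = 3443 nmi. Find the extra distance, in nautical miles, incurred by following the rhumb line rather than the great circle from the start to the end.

216 nmi

Great circle: cos σ = sin φ₁ sin φ₂ + cos φ₁ cos φ₂ cos Δλ,  σ = 1.7272 rad → d_gc = 5946.8 nmi
Rhumb line: Δψ = -2.0225, q = Δφ/Δψ = 0.7171, d_rh = R√(Δφ²+q²Δλ²) = 6162.6 nmi
Excess = 6162.6 − 5946.8 = 215.8 ≈ 216 nmi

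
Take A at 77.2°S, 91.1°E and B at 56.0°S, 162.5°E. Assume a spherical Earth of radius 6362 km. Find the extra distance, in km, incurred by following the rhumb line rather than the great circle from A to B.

Great circle: cos σ = sin φ₁ sin φ₂ + cos φ₁ cos φ₂ cos Δλ,  σ = 0.5587 rad → d_gc = 3554.4 km
Rhumb line: Δψ = +1.0027, q = Δφ/Δψ = 0.3690, d_rh = R√(Δφ²+q²Δλ²) = 3755.0 km
Excess = 3755.0 − 3554.4 = 200.6 ≈ 201 km

201 km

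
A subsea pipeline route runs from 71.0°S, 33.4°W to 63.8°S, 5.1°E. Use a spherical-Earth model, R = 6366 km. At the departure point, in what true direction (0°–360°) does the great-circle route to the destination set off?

82.8°

N = sin Δλ·cos φ₂ = +0.2748;  D = cos φ₁ sin φ₂ − sin φ₁ cos φ₂ cos Δλ = +0.0346
initial course = atan2(N, D) = 82.83°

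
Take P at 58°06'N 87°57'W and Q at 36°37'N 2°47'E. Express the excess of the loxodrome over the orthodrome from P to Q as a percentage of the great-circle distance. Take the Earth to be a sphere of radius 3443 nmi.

6.7%

Great circle: σ = 1.0461 rad → d_gc = Rσ = 3601.7 nmi
Rhumb: Δφ = -0.3750, Δλ = +1.5836, Δψ = -0.5648, q = Δφ/Δψ = 0.6638 → d_rh = R√(Δφ²+q²Δλ²) = 3842.8 nmi
Excess = (3842.8 − 3601.7) / 3601.7 = 241.1 / 3601.7 = 6.69% ≈ 6.7%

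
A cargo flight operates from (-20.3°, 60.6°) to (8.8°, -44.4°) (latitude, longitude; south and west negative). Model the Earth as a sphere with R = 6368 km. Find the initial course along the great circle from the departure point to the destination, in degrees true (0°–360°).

273.3°

N = sin Δλ·cos φ₂ = -0.9546;  D = cos φ₁ sin φ₂ − sin φ₁ cos φ₂ cos Δλ = +0.0547
initial course = atan2(N, D) = 273.28°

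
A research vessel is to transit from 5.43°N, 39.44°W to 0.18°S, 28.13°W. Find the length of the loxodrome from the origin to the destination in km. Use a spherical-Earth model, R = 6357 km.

Δψ = ln[tan(π/4+φ₂/2)/tan(π/4+φ₁/2)] = -0.0981;  Δφ = -0.0979 rad,  Δλ = +0.1974 rad
q = Δφ/Δψ = 0.9985
d = R·√(Δφ² + q²Δλ²) = 6357·0.22009 = 1399 km

1399 km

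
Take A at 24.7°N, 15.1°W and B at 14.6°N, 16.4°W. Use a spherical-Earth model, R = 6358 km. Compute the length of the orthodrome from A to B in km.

1129 km

Haversine: a = sin²(Δφ/2)+cos φ₁ cos φ₂ sin²(Δλ/2) = 0.00786;  σ = 2·atan2(√a,√(1−a))
σ = 10.174° → d = Rσ = 6358·0.17756 = 1129 km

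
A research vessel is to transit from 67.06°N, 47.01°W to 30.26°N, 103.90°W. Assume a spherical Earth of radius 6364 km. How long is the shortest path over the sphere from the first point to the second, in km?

5510 km

cos σ = sin φ₁ sin φ₂ + cos φ₁ cos φ₂ cos Δλ
      = sin(67.06°)sin(30.26°) + cos(67.06°)cos(30.26°)cos(-56.89°) = 0.6480
σ = 49.611° → d = Rσ = 6364·0.86588 = 5510 km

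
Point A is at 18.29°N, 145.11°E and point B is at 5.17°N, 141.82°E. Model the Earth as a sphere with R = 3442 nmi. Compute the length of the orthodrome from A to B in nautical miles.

Haversine: a = sin²(Δφ/2)+cos φ₁ cos φ₂ sin²(Δλ/2) = 0.01383;  σ = 2·atan2(√a,√(1−a))
σ = 13.508° → d = Rσ = 3442·0.23575 = 811 nmi

811 nmi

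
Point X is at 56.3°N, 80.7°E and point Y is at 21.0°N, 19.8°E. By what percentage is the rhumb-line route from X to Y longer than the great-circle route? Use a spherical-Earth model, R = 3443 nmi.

2.1%

Great circle: σ = 0.9884 rad → d_gc = Rσ = 3402.9 nmi
Rhumb: Δφ = -0.6161, Δλ = -1.0629, Δψ = -0.8194, q = Δφ/Δψ = 0.7519 → d_rh = R√(Δφ²+q²Δλ²) = 3474.2 nmi
Excess = (3474.2 − 3402.9) / 3402.9 = 71.3 / 3402.9 = 2.10% ≈ 2.1%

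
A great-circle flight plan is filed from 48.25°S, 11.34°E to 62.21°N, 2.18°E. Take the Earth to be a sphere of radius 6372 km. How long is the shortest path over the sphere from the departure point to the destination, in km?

Haversine: a = sin²(Δφ/2)+cos φ₁ cos φ₂ sin²(Δλ/2) = 0.67676;  σ = 2·atan2(√a,√(1−a))
σ = 110.702° → d = Rσ = 6372·1.93212 = 12311 km

12311 km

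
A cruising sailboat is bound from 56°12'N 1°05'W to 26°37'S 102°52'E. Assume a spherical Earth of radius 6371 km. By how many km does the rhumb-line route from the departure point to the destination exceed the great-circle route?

296 km

Great circle: cos σ = sin φ₁ sin φ₂ + cos φ₁ cos φ₂ cos Δλ,  σ = 2.0854 rad → d_gc = 13286.1 km
Rhumb line: Δψ = -1.6735, q = Δφ/Δψ = 0.8637, d_rh = R√(Δφ²+q²Δλ²) = 13581.9 km
Excess = 13581.9 − 13286.1 = 295.8 ≈ 296 km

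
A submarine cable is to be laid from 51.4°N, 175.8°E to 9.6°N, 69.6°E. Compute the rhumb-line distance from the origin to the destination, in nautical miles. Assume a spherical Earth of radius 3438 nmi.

5843 nmi

Rhumb course C = atan2(Δλ, Δψ) with Δψ = ln[tan(π/4+φ₂/2)/tan(π/4+φ₁/2)] = -0.8809, Δλ = -1.8535 → C = 244.58°
d = R·|Δφ| / |cos C| = 3438·0.72955 / 0.42925 = 5843 nmi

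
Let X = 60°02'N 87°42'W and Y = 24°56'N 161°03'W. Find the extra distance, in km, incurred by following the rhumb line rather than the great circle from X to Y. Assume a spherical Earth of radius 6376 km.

244 km

Great circle: cos σ = sin φ₁ sin φ₂ + cos φ₁ cos φ₂ cos Δλ,  σ = 1.0530 rad → d_gc = 6713.78 km
Rhumb line: Δψ = -0.8685, q = Δφ/Δψ = 0.7053, d_rh = R√(Δφ²+q²Δλ²) = 6957.32 km
Excess = 6957.32 − 6713.78 = 243.54 ≈ 244 km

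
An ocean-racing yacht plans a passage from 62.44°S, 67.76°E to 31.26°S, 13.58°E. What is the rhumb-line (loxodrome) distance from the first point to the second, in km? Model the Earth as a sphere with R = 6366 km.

Δψ = ln[tan(π/4+φ₂/2)/tan(π/4+φ₁/2)] = +0.8306;  Δφ = +0.5442 rad,  Δλ = -0.9456 rad
q = Δφ/Δψ = 0.6552
d = R·√(Δφ² + q²Δλ²) = 6366·0.82462 = 5250 km

5250 km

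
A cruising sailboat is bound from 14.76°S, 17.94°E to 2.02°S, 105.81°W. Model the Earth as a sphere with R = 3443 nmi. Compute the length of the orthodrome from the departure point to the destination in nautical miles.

cos σ = sin φ₁ sin φ₂ + cos φ₁ cos φ₂ cos Δλ
      = sin(-14.76°)sin(-2.02°) + cos(-14.76°)cos(-2.02°)cos(-123.75°) = -0.5279
σ = 121.865° → d = Rσ = 3443·2.12695 = 7323 nmi

7323 nmi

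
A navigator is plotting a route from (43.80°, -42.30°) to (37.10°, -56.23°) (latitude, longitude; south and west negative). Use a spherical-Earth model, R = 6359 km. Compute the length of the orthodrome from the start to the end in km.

1389 km

cos σ = sin φ₁ sin φ₂ + cos φ₁ cos φ₂ cos Δλ
      = sin(43.80°)sin(37.10°) + cos(43.80°)cos(37.10°)cos(-13.93°) = 0.9762
σ = 12.515° → d = Rσ = 6359·0.21842 = 1389 km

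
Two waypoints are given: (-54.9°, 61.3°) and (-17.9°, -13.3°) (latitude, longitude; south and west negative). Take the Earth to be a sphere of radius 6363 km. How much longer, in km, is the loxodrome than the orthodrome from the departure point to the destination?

222 km

Great circle: cos σ = sin φ₁ sin φ₂ + cos φ₁ cos φ₂ cos Δλ,  σ = 1.1628 rad → d_gc = 7398.9 km
Rhumb line: Δψ = +0.8336, q = Δφ/Δψ = 0.7747, d_rh = R√(Δφ²+q²Δλ²) = 7620.9 km
Excess = 7620.9 − 7398.9 = 222.0 ≈ 222 km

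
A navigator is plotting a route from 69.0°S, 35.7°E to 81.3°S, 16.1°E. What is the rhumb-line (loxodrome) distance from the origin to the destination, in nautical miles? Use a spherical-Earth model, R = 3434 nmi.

Rhumb course C = atan2(Δλ, Δψ) with Δψ = ln[tan(π/4+φ₂/2)/tan(π/4+φ₁/2)] = -0.8906, Δλ = -0.3421 → C = 201.01°
d = R·|Δφ| / |cos C| = 3434·0.21468 / 0.93350 = 790 nmi

790 nmi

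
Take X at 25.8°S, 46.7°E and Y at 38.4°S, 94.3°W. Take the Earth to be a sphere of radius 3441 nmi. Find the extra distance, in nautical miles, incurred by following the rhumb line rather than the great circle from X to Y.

Great circle: cos σ = sin φ₁ sin φ₂ + cos φ₁ cos φ₂ cos Δλ,  σ = 1.8525 rad → d_gc = 6374.4 nmi
Rhumb line: Δψ = -0.2605, q = Δφ/Δψ = 0.8441, d_rh = R√(Δφ²+q²Δλ²) = 7187.5 nmi
Excess = 7187.5 − 6374.4 = 813.1 ≈ 813 nmi

813 nmi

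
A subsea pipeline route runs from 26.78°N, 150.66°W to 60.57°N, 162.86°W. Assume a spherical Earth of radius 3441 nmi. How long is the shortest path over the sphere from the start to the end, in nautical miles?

2090 nmi

Haversine: a = sin²(Δφ/2)+cos φ₁ cos φ₂ sin²(Δλ/2) = 0.08941;  σ = 2·atan2(√a,√(1−a))
σ = 34.797° → d = Rσ = 3441·0.60733 = 2090 nmi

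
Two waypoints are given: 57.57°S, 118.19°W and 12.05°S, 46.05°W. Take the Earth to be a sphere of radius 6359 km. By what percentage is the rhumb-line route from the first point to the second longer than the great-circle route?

2.7%

Great circle: σ = 1.2270 rad → d_gc = Rσ = 7802.6 km
Rhumb: Δφ = +0.7945, Δλ = +1.2591, Δψ = +1.0232, q = Δφ/Δψ = 0.7765 → d_rh = R√(Δφ²+q²Δλ²) = 8010.7 km
Excess = (8010.7 − 7802.6) / 7802.6 = 208.1 / 7802.6 = 2.67% ≈ 2.7%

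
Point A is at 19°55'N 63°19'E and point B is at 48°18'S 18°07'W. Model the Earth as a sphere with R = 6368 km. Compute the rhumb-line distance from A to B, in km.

Rhumb course C = atan2(Δλ, Δψ) with Δψ = ln[tan(π/4+φ₂/2)/tan(π/4+φ₁/2)] = -1.3201, Δλ = -1.4213 → C = 227.11°
d = R·|Δφ| / |cos C| = 6368·1.19061 / 0.68056 = 11141 km

11141 km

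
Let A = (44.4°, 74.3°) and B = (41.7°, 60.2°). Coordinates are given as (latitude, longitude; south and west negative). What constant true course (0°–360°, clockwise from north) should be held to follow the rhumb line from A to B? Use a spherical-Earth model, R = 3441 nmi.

Δψ = ln[tan(π/4+φ₂/2)/tan(π/4+φ₁/2)] = -0.0645
Δλ = -0.2461 rad (taken the short way round)
course = atan2(Δλ, Δψ) = 255.31°

255.3°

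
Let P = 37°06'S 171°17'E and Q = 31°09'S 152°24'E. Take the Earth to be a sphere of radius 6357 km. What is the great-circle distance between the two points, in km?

1852 km

cos σ = sin φ₁ sin φ₂ + cos φ₁ cos φ₂ cos Δλ
      = sin(-37.10°)sin(-31.15°) + cos(-37.10°)cos(-31.15°)cos(-18.88°) = 0.9579
σ = 16.689° → d = Rσ = 6357·0.29128 = 1852 km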